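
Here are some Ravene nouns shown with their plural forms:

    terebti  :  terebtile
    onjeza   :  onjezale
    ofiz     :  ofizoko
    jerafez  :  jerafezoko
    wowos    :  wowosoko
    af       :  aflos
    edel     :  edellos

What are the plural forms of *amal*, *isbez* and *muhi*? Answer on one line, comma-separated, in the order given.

The pattern is sibilance of the final sound: -oko when the stem ends in a sibilant (*ofiz*, *jerafez*, *wowos*); -los when the stem ends in a non-sibilant consonant (*af*, *edel*); -le when the stem ends in a vowel (*terebti*, *onjeza*).
The final sound of *amal* is /l/, which is a non-sibilant consonant, so the suffix is -los, giving *amallos*.
Since the final sound of *isbez* is /z/ (a sibilant), it takes -oko, giving *isbezoko*.
*muhi* — final sound /i/ (a vowel) → -le → *muhile*.

amallos, isbezoko, muhile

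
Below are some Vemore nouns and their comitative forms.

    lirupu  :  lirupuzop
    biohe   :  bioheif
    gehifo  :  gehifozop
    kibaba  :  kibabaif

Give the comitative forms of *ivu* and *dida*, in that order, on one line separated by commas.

ivuzop, didaif

Looking at the last vowel of each stem: -zop when the last vowel of the stem is a rounded vowel (*lirupu*, *gehifo*); -if when the last vowel of the stem is an unrounded vowel (*biohe*, *kibaba*).
*ivu*: last vowel = /u/, a rounded vowel → -zop → *ivuzop*.
*dida* — last vowel /a/ (an unrounded vowel) → -if → *didaif*.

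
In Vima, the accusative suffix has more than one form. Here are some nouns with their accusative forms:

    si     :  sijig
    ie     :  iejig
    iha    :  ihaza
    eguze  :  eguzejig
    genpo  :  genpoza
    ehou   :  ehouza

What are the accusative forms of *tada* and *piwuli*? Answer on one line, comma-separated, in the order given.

The pattern is front/back vowel harmony: -jig when the last vowel of the stem is a front vowel (*si*, *ie*, *eguze*); -za when the last vowel of the stem is a back vowel (*iha*, *genpo*, *ehou*).
Since the last vowel of *tada* is /a/ (a back vowel), it takes -za, giving *tadaza*.
The last vowel of *piwuli* is /i/, which is a front vowel, so the suffix is -jig, giving *piwulijig*.

tadaza, piwulijig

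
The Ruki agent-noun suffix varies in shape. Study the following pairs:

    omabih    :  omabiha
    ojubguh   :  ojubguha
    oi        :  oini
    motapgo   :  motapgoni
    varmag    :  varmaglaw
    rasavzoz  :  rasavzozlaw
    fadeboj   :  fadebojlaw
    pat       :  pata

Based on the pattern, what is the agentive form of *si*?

The alternation tracks the final sound of the stem — -a when the stem ends in a voiceless consonant (*omabih*, *ojubguh*, *pat*); -law when the stem ends in a voiced consonant (*varmag*, *rasavzoz*, *fadeboj*); -ni when the stem ends in a vowel (*oi*, *motapgo*).
*si* — final sound /i/ (a vowel) → -ni → *sini*.

sini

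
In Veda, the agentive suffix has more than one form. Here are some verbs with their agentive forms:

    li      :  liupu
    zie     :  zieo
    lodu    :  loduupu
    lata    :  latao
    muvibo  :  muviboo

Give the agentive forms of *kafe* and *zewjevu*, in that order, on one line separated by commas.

kafeo, zewjevuupu

The suffix is conditioned by the last vowel: -upu when the last vowel of the stem is a high vowel (*li*, *lodu*); -o when the last vowel of the stem is a non-high vowel (*zie*, *lata*, *muvibo*).
The last vowel of *kafe* is /e/, which is a non-high vowel, so the suffix is -o, giving *kafeo*.
The last vowel of *zewjevu* is /u/, which is a high vowel, so the suffix is -upu, giving *zewjevuupu*.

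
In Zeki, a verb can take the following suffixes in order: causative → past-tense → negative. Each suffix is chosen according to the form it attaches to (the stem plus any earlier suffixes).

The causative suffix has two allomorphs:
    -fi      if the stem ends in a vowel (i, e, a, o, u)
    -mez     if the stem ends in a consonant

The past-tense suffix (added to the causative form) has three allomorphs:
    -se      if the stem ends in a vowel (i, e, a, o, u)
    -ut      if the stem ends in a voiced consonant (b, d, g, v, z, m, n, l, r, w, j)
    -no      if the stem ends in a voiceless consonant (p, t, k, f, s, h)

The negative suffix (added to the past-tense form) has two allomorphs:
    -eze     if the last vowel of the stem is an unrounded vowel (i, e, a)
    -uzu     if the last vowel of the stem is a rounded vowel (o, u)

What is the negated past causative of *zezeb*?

*zezeb* — final sound /b/ (a consonant) → -mez → *zezebmez*.
Since the final sound of the causative form *zezebmez* is /z/ (a voiced consonant), it takes -ut, giving *zezebmezut*.
Since the last vowel of the past-tense form *zezebmezut* is /u/ (a rounded vowel), it takes -uzu, giving *zezebmezutuzu*.

zezebmezutuzu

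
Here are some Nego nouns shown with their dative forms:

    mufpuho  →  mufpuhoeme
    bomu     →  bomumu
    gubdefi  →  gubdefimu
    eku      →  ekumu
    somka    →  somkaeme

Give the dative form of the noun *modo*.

The suffix is conditioned by the last vowel: -mu when the last vowel of the stem is a high vowel (*bomu*, *gubdefi*, *eku*); -eme when the last vowel of the stem is a non-high vowel (*mufpuho*, *somka*).
*modo*: last vowel = /o/, a non-high vowel → -eme → *modoeme*.

modoeme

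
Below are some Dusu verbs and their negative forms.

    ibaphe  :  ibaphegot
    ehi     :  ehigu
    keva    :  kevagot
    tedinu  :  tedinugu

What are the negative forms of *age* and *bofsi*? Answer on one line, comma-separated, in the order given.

The pattern is height harmony: -gu when the last vowel of the stem is a high vowel (*ehi*, *tedinu*); -got when the last vowel of the stem is a non-high vowel (*ibaphe*, *keva*).
Since the last vowel of *age* is /e/ (a non-high vowel), it takes -got, giving *agegot*.
Since the last vowel of *bofsi* is /i/ (a high vowel), it takes -gu, giving *bofsigu*.

agegot, bofsigu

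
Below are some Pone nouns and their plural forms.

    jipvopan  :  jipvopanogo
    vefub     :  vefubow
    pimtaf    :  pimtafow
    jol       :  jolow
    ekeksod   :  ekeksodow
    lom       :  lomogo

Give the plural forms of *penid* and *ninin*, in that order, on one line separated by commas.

Looking at the final consonant of each stem: -ogo when the stem ends in a nasal (*jipvopan*, *lom*); -ow when the stem ends in a non-nasal consonant (*vefub*, *pimtaf*, *jol*, *ekeksod*).
*penid*: final consonant = /d/, non-nasal → -ow → *penidow*.
The final consonant of *ninin* is /n/, which is a nasal, so the suffix is -ogo, giving *nininogo*.

penidow, nininogo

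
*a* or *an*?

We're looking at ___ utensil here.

a

The indefinite article is chosen by the initial *sound* of the following word, not its spelling.
*utensil* begins with the sound /juː/ (u pronounced /juː/) — a consonant sound.
So the article is *a*: We're looking at a utensil here.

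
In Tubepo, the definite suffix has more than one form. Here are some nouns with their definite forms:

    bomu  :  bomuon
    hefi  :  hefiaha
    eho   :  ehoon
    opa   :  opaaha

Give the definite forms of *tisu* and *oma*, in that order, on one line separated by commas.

Looking at the last vowel of each stem: -on when the last vowel of the stem is a rounded vowel (*bomu*, *eho*); -aha when the last vowel of the stem is an unrounded vowel (*hefi*, *opa*).
The last vowel of *tisu* is /u/, which is a rounded vowel, so the suffix is -on, giving *tisuon*.
Since the last vowel of *oma* is /a/ (an unrounded vowel), it takes -aha, giving *omaaha*.

tisuon, omaaha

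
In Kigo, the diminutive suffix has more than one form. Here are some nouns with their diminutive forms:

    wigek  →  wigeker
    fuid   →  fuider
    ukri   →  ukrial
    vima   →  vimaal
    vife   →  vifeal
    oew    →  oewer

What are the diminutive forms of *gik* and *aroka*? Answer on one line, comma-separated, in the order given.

giker, arokaal

The pattern is consonant vs. vowel: -er when the stem ends in a consonant (*wigek*, *fuid*, *oew*); -al when the stem ends in a vowel (*ukri*, *vima*, *vife*).
The final sound of *gik* is /k/, which is a consonant, so the suffix is -er, giving *giker*.
*aroka* — final sound /a/ (a vowel) → -al → *arokaal*.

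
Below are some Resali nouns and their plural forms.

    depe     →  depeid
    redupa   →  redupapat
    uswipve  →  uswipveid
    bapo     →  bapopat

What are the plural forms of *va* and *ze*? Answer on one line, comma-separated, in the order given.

vapat, zeid

The pattern is front/back vowel harmony: -id when the last vowel of the stem is a front vowel (*depe*, *uswipve*); -pat when the last vowel of the stem is a back vowel (*redupa*, *bapo*).
The last vowel of *va* is /a/, which is a back vowel, so the suffix is -pat, giving *vapat*.
Since the last vowel of *ze* is /e/ (a front vowel), it takes -id, giving *zeid*.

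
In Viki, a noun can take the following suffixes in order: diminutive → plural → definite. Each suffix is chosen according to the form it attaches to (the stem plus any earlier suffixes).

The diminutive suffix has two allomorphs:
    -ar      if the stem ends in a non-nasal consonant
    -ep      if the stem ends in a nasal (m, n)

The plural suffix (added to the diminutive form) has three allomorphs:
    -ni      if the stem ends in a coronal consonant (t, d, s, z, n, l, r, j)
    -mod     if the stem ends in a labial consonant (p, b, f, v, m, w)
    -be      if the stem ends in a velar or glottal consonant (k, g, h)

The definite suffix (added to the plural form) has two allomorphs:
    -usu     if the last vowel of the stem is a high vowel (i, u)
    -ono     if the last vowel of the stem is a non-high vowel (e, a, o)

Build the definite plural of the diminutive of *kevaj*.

The final consonant of *kevaj* is /j/, which is non-nasal, so the diminutive suffix is -ar, giving *kevajar*.
The final consonant of the diminutive form *kevajar* is /r/, which is coronal, so the plural suffix is -ni, giving *kevajarni*.
The plural form *kevajarni* — last vowel /i/ (a high vowel) → -usu → *kevajarniusu*.

kevajarniusu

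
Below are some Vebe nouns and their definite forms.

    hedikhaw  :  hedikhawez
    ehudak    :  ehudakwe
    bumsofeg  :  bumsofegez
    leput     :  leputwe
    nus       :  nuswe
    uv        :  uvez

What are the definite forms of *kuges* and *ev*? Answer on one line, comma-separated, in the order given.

Looking at the final consonant of each stem: -we when the stem ends in a voiceless consonant (*ehudak*, *leput*, *nus*); -ez when the stem ends in a voiced consonant (*hedikhaw*, *bumsofeg*, *uv*).
*kuges* — final consonant /s/ (voiceless) → -we → *kugeswe*.
Since the final consonant of *ev* is /v/ (voiced), it takes -ez, giving *evez*.

kugeswe, evez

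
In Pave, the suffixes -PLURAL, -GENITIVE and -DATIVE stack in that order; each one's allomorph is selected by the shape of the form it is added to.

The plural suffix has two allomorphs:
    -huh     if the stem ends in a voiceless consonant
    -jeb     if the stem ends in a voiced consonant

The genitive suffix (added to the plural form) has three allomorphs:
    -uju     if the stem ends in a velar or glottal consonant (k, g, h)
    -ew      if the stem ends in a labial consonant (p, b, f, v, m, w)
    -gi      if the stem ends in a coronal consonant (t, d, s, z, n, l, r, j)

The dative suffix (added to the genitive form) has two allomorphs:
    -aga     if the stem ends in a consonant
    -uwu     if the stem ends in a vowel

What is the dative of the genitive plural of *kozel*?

*kozel*: final consonant = /l/, voiced → -jeb → *kozeljeb*.
The final consonant of the plural form *kozeljeb* is /b/, which is labial, so the genitive suffix is -ew, giving *kozeljebew*.
Since the final sound of the genitive form *kozeljebew* is /w/ (a consonant), it takes -aga, giving *kozeljebewaga*.

kozeljebewaga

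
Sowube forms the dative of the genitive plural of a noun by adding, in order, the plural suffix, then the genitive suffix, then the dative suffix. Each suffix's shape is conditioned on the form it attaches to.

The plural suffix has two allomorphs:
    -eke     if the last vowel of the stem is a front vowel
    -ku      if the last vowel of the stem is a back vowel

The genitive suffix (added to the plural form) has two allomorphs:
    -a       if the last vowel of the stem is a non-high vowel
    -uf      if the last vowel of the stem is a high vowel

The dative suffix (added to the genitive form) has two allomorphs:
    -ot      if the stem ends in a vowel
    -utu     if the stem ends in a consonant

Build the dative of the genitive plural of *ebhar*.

ebharkuufutu

Since the last vowel of *ebhar* is /a/ (a back vowel), it takes -ku, giving *ebharku*.
The last vowel of the plural form *ebharku* is /u/, which is a high vowel, so the genitive suffix is -uf, giving *ebharkuuf*.
The genitive form *ebharkuuf*: final sound = /f/, a consonant → -utu → *ebharkuufutu*.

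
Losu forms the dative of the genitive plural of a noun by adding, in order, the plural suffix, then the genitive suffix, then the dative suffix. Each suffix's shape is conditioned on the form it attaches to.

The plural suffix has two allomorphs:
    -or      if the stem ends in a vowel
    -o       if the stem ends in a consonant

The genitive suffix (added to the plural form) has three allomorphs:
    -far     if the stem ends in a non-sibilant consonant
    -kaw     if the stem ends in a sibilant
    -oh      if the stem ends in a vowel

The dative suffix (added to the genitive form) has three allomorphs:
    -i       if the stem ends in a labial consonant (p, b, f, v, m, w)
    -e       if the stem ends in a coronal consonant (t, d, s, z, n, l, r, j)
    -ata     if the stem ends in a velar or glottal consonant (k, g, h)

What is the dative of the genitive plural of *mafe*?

*mafe* — final sound /e/ (a vowel) → -or → *mafeor*.
Since the final sound of the plural form *mafeor* is /r/ (a non-sibilant consonant), it takes -far, giving *mafeorfar*.
Since the final consonant of the genitive form *mafeorfar* is /r/ (coronal), it takes -e, giving *mafeorfare*.

mafeorfare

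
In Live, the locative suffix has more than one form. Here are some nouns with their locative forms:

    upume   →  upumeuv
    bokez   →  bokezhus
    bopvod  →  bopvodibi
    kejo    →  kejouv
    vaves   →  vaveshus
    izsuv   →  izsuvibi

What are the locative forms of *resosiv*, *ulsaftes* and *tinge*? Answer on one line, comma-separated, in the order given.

resosivibi, ulsafteshus, tingeuv

The suffix is conditioned by the final sound: -hus when the stem ends in a sibilant (*bokez*, *vaves*); -ibi when the stem ends in a non-sibilant consonant (*bopvod*, *izsuv*); -uv when the stem ends in a vowel (*upume*, *kejo*).
Since the final sound of *resosiv* is /v/ (a non-sibilant consonant), it takes -ibi, giving *resosivibi*.
The final sound of *ulsaftes* is /s/, which is a sibilant, so the suffix is -hus, giving *ulsafteshus*.
The final sound of *tinge* is /e/, which is a vowel, so the suffix is -uv, giving *tingeuv*.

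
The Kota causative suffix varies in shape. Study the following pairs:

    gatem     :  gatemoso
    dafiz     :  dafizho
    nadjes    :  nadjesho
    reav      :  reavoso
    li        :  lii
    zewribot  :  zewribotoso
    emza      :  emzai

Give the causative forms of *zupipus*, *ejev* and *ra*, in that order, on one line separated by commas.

zupipusho, ejevoso, rai

The alternation tracks the final sound of the stem — -ho when the stem ends in a sibilant (*dafiz*, *nadjes*); -oso when the stem ends in a non-sibilant consonant (*gatem*, *reav*, *zewribot*); -i when the stem ends in a vowel (*li*, *emza*).
*zupipus*: final sound = /s/, a sibilant → -ho → *zupipusho*.
Since the final sound of *ejev* is /v/ (a non-sibilant consonant), it takes -oso, giving *ejevoso*.
Since the final sound of *ra* is /a/ (a vowel), it takes -i, giving *rai*.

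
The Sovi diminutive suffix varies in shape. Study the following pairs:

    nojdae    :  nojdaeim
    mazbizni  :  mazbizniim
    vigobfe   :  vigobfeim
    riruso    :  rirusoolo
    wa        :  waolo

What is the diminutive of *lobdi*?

lobdiim

The suffix is conditioned by the last vowel: -im when the last vowel of the stem is a front vowel (*nojdae*, *mazbizni*, *vigobfe*); -olo when the last vowel of the stem is a back vowel (*riruso*, *wa*).
*lobdi* — last vowel /i/ (a front vowel) → -im → *lobdiim*.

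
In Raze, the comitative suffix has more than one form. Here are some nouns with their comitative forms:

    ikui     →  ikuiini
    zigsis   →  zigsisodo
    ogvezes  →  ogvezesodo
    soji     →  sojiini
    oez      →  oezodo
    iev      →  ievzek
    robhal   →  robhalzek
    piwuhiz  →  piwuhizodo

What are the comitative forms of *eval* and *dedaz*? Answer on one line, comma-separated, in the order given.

The pattern is sibilance of the final sound: -odo when the stem ends in a sibilant (*zigsis*, *ogvezes*, *oez*, *piwuhiz*); -zek when the stem ends in a non-sibilant consonant (*iev*, *robhal*); -ini when the stem ends in a vowel (*ikui*, *soji*).
Since the final sound of *eval* is /l/ (a non-sibilant consonant), it takes -zek, giving *evalzek*.
*dedaz* — final sound /z/ (a sibilant) → -odo → *dedazodo*.

evalzek, dedazodo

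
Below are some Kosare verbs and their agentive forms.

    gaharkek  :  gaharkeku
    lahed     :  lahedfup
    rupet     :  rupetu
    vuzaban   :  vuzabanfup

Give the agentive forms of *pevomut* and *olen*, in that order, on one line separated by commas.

Looking at the final consonant of each stem: -u when the stem ends in a voiceless consonant (*gaharkek*, *rupet*); -fup when the stem ends in a voiced consonant (*lahed*, *vuzaban*).
*pevomut*: final consonant = /t/, voiceless → -u → *pevomutu*.
*olen*: final consonant = /n/, voiced → -fup → *olenfup*.

pevomutu, olenfup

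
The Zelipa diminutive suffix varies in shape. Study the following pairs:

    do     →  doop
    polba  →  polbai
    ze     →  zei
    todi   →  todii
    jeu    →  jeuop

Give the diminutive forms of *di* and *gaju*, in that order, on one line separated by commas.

dii, gajuop

The alternation tracks the last vowel of the stem — -op when the last vowel of the stem is a rounded vowel (*do*, *jeu*); -i when the last vowel of the stem is an unrounded vowel (*polba*, *ze*, *todi*).
*di* — last vowel /i/ (an unrounded vowel) → -i → *dii*.
*gaju* — last vowel /u/ (a rounded vowel) → -op → *gajuop*.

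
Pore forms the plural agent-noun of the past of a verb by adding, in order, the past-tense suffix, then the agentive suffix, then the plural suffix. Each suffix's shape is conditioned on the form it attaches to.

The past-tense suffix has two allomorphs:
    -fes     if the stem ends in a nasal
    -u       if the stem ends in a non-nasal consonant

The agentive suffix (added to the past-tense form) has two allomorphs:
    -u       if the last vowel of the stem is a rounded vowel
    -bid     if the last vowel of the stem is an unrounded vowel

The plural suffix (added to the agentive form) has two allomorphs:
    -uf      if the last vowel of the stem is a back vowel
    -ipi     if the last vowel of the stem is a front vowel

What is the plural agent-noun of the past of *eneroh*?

*eneroh*: final consonant = /h/, non-nasal → -u → *enerohu*.
The past-tense form *enerohu* — last vowel /u/ (a rounded vowel) → -u → *enerohuu*.
The agentive form *enerohuu*: last vowel = /u/, a back vowel → -uf → *enerohuuuf*.

enerohuuuf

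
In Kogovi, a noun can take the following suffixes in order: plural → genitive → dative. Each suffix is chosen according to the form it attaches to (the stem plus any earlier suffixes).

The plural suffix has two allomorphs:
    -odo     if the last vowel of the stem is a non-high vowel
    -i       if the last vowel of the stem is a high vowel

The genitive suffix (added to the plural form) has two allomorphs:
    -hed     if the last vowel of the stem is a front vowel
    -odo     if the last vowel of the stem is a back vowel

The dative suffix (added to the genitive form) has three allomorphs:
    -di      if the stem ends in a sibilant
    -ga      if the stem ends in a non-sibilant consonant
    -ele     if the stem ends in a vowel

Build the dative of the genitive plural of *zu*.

Since the last vowel of *zu* is /u/ (a high vowel), it takes -i, giving *zui*.
The last vowel of the plural form *zui* is /i/, which is a front vowel, so the genitive suffix is -hed, giving *zuihed*.
The genitive form *zuihed* — final sound /d/ (a non-sibilant consonant) → -ga → *zuihedga*.

zuihedga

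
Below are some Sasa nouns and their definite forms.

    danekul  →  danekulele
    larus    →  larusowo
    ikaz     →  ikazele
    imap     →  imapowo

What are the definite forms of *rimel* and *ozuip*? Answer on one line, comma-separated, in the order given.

The pattern is voicing of the final consonant: -owo when the stem ends in a voiceless consonant (*larus*, *imap*); -ele when the stem ends in a voiced consonant (*danekul*, *ikaz*).
*rimel* — final consonant /l/ (voiced) → -ele → *rimelele*.
The final consonant of *ozuip* is /p/, which is voiceless, so the suffix is -owo, giving *ozuipowo*.

rimelele, ozuipowo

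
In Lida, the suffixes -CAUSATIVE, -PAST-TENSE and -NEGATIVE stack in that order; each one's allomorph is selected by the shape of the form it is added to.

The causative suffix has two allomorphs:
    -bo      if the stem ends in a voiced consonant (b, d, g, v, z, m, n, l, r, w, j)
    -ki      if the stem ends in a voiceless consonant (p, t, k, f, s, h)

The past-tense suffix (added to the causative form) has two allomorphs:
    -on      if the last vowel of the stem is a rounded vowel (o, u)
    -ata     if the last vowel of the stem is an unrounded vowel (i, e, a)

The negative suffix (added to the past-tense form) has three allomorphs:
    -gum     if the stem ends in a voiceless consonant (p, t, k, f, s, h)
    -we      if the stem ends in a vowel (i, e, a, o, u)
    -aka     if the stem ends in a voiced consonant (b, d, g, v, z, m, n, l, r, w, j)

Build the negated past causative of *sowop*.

Since the final consonant of *sowop* is /p/ (voiceless), it takes -ki, giving *sowopki*.
Since the last vowel of the causative form *sowopki* is /i/ (an unrounded vowel), it takes -ata, giving *sowopkiata*.
The past-tense form *sowopkiata*: final sound = /a/, a vowel → -we → *sowopkiatawe*.

sowopkiatawe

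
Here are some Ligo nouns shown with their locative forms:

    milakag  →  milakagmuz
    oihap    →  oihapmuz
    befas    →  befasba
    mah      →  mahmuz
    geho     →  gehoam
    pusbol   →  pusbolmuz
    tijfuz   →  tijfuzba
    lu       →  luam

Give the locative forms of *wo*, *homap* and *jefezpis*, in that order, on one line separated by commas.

Looking at the final sound of each stem: -ba when the stem ends in a sibilant (*befas*, *tijfuz*); -muz when the stem ends in a non-sibilant consonant (*milakag*, *oihap*, *mah*, *pusbol*); -am when the stem ends in a vowel (*geho*, *lu*).
Since the final sound of *wo* is /o/ (a vowel), it takes -am, giving *woam*.
Since the final sound of *homap* is /p/ (a non-sibilant consonant), it takes -muz, giving *homapmuz*.
*jefezpis*: final sound = /s/, a sibilant → -ba → *jefezpisba*.

woam, homapmuz, jefezpisba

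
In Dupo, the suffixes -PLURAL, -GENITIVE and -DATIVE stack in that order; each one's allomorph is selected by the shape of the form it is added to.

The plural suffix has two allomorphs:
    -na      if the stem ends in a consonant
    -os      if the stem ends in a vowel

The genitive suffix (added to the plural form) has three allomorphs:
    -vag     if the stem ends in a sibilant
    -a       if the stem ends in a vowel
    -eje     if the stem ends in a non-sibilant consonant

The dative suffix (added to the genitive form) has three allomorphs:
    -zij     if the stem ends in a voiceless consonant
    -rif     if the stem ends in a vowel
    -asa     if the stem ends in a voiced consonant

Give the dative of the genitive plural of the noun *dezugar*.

*dezugar* — final sound /r/ (a consonant) → -na → *dezugarna*.
The final sound of the plural form *dezugarna* is /a/, which is a vowel, so the genitive suffix is -a, giving *dezugarnaa*.
The final sound of the genitive form *dezugarnaa* is /a/, which is a vowel, so the dative suffix is -rif, giving *dezugarnaarif*.

dezugarnaarif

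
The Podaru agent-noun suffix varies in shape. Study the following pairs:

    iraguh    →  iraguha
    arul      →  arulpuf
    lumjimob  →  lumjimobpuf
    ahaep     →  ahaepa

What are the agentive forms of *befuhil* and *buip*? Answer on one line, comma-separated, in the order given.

befuhilpuf, buipa

The pattern is voicing of the final consonant: -a when the stem ends in a voiceless consonant (*iraguh*, *ahaep*); -puf when the stem ends in a voiced consonant (*arul*, *lumjimob*).
The final consonant of *befuhil* is /l/, which is voiced, so the suffix is -puf, giving *befuhilpuf*.
Since the final consonant of *buip* is /p/ (voiceless), it takes -a, giving *buipa*.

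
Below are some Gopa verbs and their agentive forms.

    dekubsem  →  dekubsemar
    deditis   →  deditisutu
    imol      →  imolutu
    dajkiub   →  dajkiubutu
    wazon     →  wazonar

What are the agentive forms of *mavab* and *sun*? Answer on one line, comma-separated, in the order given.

mavabutu, sunar

The alternation tracks the final consonant of the stem — -ar when the stem ends in a nasal (*dekubsem*, *wazon*); -utu when the stem ends in a non-nasal consonant (*deditis*, *imol*, *dajkiub*).
*mavab*: final consonant = /b/, non-nasal → -utu → *mavabutu*.
*sun* — final consonant /n/ (a nasal) → -ar → *sunar*.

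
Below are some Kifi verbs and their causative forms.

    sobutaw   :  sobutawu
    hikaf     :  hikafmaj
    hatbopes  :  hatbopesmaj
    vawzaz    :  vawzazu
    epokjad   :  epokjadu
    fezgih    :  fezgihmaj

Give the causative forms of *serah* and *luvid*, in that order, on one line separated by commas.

Looking at the final consonant of each stem: -maj when the stem ends in a voiceless consonant (*hikaf*, *hatbopes*, *fezgih*); -u when the stem ends in a voiced consonant (*sobutaw*, *vawzaz*, *epokjad*).
*serah* — final consonant /h/ (voiceless) → -maj → *serahmaj*.
*luvid*: final consonant = /d/, voiced → -u → *luvidu*.

serahmaj, luvidu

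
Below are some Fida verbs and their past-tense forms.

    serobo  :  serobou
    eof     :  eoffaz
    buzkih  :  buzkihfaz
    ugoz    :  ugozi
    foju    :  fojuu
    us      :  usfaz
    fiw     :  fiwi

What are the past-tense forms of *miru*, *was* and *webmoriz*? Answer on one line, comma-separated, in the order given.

The pattern is voicing of the final sound: -faz when the stem ends in a voiceless consonant (*eof*, *buzkih*, *us*); -i when the stem ends in a voiced consonant (*ugoz*, *fiw*); -u when the stem ends in a vowel (*serobo*, *foju*).
*miru*: final sound = /u/, a vowel → -u → *miruu*.
The final sound of *was* is /s/, which is a voiceless consonant, so the suffix is -faz, giving *wasfaz*.
The final sound of *webmoriz* is /z/, which is a voiced consonant, so the suffix is -i, giving *webmorizi*.

miruu, wasfaz, webmorizi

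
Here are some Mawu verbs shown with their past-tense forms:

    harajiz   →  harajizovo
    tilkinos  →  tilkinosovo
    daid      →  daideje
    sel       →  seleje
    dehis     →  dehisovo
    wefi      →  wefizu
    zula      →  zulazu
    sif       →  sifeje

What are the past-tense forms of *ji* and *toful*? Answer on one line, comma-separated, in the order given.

The suffix is conditioned by the final sound: -ovo when the stem ends in a sibilant (*harajiz*, *tilkinos*, *dehis*); -eje when the stem ends in a non-sibilant consonant (*daid*, *sel*, *sif*); -zu when the stem ends in a vowel (*wefi*, *zula*).
*ji* — final sound /i/ (a vowel) → -zu → *jizu*.
Since the final sound of *toful* is /l/ (a non-sibilant consonant), it takes -eje, giving *tofuleje*.

jizu, tofuleje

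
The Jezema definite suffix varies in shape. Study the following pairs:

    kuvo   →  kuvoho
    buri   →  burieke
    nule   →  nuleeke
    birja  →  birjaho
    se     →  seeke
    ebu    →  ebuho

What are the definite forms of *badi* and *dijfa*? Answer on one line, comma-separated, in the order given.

badieke, dijfaho

Looking at the last vowel of each stem: -eke when the last vowel of the stem is a front vowel (*buri*, *nule*, *se*); -ho when the last vowel of the stem is a back vowel (*kuvo*, *birja*, *ebu*).
*badi* — last vowel /i/ (a front vowel) → -eke → *badieke*.
*dijfa* — last vowel /a/ (a back vowel) → -ho → *dijfaho*.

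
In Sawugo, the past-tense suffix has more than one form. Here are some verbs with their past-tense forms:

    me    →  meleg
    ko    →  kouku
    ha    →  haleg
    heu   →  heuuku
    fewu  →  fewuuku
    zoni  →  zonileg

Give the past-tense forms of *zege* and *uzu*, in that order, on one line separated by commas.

zegeleg, uzuuku

The alternation tracks the last vowel of the stem — -uku when the last vowel of the stem is a rounded vowel (*ko*, *heu*, *fewu*); -leg when the last vowel of the stem is an unrounded vowel (*me*, *ha*, *zoni*).
*zege*: last vowel = /e/, an unrounded vowel → -leg → *zegeleg*.
*uzu*: last vowel = /u/, a rounded vowel → -uku → *uzuuku*.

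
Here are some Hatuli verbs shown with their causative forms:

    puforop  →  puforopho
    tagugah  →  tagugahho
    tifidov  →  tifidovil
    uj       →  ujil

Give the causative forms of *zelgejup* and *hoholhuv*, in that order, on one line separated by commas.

zelgejupho, hoholhuvil

The pattern is voicing of the final consonant: -ho when the stem ends in a voiceless consonant (*puforop*, *tagugah*); -il when the stem ends in a voiced consonant (*tifidov*, *uj*).
The final consonant of *zelgejup* is /p/, which is voiceless, so the suffix is -ho, giving *zelgejupho*.
Since the final consonant of *hoholhuv* is /v/ (voiced), it takes -il, giving *hoholhuvil*.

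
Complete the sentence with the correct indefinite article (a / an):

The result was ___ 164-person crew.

a

The indefinite article is chosen by the initial *sound* of the following word, not its spelling.
The number *164* is spoken "one hundred …", beginning with /wʌn/ — a consonant sound.
So the article is *a*: The result was a 164-person crew.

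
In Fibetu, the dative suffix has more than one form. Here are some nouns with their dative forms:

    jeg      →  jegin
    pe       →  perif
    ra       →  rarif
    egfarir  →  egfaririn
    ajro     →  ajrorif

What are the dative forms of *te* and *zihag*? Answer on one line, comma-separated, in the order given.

The suffix is conditioned by the final sound: -in when the stem ends in a consonant (*jeg*, *egfarir*); -rif when the stem ends in a vowel (*pe*, *ra*, *ajro*).
*te* — final sound /e/ (a vowel) → -rif → *terif*.
Since the final sound of *zihag* is /g/ (a consonant), it takes -in, giving *zihagin*.

terif, zihagin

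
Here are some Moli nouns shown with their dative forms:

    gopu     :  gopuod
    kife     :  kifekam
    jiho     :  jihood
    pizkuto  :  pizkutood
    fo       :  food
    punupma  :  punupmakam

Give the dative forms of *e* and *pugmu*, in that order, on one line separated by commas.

The suffix is conditioned by the last vowel: -od when the last vowel of the stem is a rounded vowel (*gopu*, *jiho*, *pizkuto*, *fo*); -kam when the last vowel of the stem is an unrounded vowel (*kife*, *punupma*).
*e*: last vowel = /e/, an unrounded vowel → -kam → *ekam*.
Since the last vowel of *pugmu* is /u/ (a rounded vowel), it takes -od, giving *pugmuod*.

ekam, pugmuod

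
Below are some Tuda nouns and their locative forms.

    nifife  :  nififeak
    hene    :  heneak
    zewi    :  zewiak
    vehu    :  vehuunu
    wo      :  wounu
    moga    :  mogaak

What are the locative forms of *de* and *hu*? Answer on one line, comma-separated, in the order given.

deak, huunu

The alternation tracks the last vowel of the stem — -unu when the last vowel of the stem is a rounded vowel (*vehu*, *wo*); -ak when the last vowel of the stem is an unrounded vowel (*nifife*, *hene*, *zewi*, *moga*).
*de* — last vowel /e/ (an unrounded vowel) → -ak → *deak*.
*hu* — last vowel /u/ (a rounded vowel) → -unu → *huunu*.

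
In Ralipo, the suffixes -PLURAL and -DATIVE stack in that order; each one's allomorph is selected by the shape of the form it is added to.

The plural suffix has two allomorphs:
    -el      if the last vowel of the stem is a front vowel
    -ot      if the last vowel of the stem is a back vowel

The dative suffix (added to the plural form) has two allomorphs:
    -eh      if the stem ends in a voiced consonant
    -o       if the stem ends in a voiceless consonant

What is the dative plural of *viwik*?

viwikeleh

The last vowel of *viwik* is /i/, which is a front vowel, so the plural suffix is -el, giving *viwikel*.
The final consonant of the plural form *viwikel* is /l/, which is voiced, so the dative suffix is -eh, giving *viwikeleh*.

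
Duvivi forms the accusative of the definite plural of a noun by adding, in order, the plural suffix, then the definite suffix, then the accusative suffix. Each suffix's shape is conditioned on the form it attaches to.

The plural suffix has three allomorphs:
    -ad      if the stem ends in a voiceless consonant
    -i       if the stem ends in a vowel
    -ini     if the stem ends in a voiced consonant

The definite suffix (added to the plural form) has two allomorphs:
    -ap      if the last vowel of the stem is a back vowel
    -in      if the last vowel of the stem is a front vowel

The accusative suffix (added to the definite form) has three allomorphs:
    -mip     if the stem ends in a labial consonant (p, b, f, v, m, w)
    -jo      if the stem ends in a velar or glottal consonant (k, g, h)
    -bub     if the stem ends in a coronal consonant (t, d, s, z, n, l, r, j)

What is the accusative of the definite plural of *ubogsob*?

Since the final sound of *ubogsob* is /b/ (a voiced consonant), it takes -ini, giving *ubogsobini*.
Since the last vowel of the plural form *ubogsobini* is /i/ (a front vowel), it takes -in, giving *ubogsobiniin*.
Since the final consonant of the definite form *ubogsobiniin* is /n/ (coronal), it takes -bub, giving *ubogsobiniinbub*.

ubogsobiniinbub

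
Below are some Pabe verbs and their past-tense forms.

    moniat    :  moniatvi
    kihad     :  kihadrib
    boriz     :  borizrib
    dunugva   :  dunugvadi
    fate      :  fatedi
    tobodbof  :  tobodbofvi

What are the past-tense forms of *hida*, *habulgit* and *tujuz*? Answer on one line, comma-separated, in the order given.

The suffix is conditioned by the final sound: -vi when the stem ends in a voiceless consonant (*moniat*, *tobodbof*); -rib when the stem ends in a voiced consonant (*kihad*, *boriz*); -di when the stem ends in a vowel (*dunugva*, *fate*).
The final sound of *hida* is /a/, which is a vowel, so the suffix is -di, giving *hidadi*.
Since the final sound of *habulgit* is /t/ (a voiceless consonant), it takes -vi, giving *habulgitvi*.
The final sound of *tujuz* is /z/, which is a voiced consonant, so the suffix is -rib, giving *tujuzrib*.

hidadi, habulgitvi, tujuzrib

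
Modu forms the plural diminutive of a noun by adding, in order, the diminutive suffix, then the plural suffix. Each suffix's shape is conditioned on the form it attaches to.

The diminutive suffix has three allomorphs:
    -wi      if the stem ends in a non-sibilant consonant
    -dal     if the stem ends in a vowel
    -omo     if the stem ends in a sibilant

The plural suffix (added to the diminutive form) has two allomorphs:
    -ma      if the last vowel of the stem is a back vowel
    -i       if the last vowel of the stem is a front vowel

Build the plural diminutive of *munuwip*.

*munuwip* — final sound /p/ (a non-sibilant consonant) → -wi → *munuwipwi*.
The diminutive form *munuwipwi* — last vowel /i/ (a front vowel) → -i → *munuwipwii*.

munuwipwii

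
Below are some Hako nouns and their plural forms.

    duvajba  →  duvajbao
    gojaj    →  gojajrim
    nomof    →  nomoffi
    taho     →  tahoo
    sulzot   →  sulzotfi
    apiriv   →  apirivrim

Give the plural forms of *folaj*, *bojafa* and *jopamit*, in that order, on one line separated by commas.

The pattern is voicing of the final sound: -fi when the stem ends in a voiceless consonant (*nomof*, *sulzot*); -rim when the stem ends in a voiced consonant (*gojaj*, *apiriv*); -o when the stem ends in a vowel (*duvajba*, *taho*).
*folaj*: final sound = /j/, a voiced consonant → -rim → *folajrim*.
*bojafa* — final sound /a/ (a vowel) → -o → *bojafao*.
Since the final sound of *jopamit* is /t/ (a voiceless consonant), it takes -fi, giving *jopamitfi*.

folajrim, bojafao, jopamitfi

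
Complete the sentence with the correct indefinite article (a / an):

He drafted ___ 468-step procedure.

a

The indefinite article is chosen by the initial *sound* of the following word, not its spelling.
The number *468* is spoken "four hundred …", beginning with /fɔr/ — a consonant sound.
So the article is *a*: He drafted a 468-step procedure.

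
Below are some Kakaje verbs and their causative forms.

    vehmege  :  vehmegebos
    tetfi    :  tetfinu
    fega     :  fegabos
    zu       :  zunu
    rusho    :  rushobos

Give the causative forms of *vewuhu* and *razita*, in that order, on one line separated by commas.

vewuhunu, razitabos

The pattern is height harmony: -nu when the last vowel of the stem is a high vowel (*tetfi*, *zu*); -bos when the last vowel of the stem is a non-high vowel (*vehmege*, *fega*, *rusho*).
*vewuhu*: last vowel = /u/, a high vowel → -nu → *vewuhunu*.
*razita*: last vowel = /a/, a non-high vowel → -bos → *razitabos*.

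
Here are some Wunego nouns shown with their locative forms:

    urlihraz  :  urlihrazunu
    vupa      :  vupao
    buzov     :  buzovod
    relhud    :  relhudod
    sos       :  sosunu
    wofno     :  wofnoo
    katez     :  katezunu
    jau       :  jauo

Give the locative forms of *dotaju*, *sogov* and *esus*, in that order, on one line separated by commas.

The alternation tracks the final sound of the stem — -unu when the stem ends in a sibilant (*urlihraz*, *sos*, *katez*); -od when the stem ends in a non-sibilant consonant (*buzov*, *relhud*); -o when the stem ends in a vowel (*vupa*, *wofno*, *jau*).
The final sound of *dotaju* is /u/, which is a vowel, so the suffix is -o, giving *dotajuo*.
The final sound of *sogov* is /v/, which is a non-sibilant consonant, so the suffix is -od, giving *sogovod*.
The final sound of *esus* is /s/, which is a sibilant, so the suffix is -unu, giving *esusunu*.

dotajuo, sogovod, esusunu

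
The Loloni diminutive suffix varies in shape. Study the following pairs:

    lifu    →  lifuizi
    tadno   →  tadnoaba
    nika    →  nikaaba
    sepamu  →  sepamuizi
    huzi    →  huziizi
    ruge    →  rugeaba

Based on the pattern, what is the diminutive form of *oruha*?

oruhaaba

Looking at the last vowel of each stem: -izi when the last vowel of the stem is a high vowel (*lifu*, *sepamu*, *huzi*); -aba when the last vowel of the stem is a non-high vowel (*tadno*, *nika*, *ruge*).
*oruha* — last vowel /a/ (a non-high vowel) → -aba → *oruhaaba*.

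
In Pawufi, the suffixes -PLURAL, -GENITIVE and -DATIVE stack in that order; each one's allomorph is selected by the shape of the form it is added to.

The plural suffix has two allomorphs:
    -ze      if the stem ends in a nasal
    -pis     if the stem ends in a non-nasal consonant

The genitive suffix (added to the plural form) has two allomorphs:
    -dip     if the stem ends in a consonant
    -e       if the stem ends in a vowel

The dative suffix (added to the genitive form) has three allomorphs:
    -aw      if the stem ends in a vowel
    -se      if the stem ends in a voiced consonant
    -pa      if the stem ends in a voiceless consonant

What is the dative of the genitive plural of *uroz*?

*uroz*: final consonant = /z/, non-nasal → -pis → *urozpis*.
The plural form *urozpis*: final sound = /s/, a consonant → -dip → *urozpisdip*.
Since the final sound of the genitive form *urozpisdip* is /p/ (a voiceless consonant), it takes -pa, giving *urozpisdippa*.

urozpisdippa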